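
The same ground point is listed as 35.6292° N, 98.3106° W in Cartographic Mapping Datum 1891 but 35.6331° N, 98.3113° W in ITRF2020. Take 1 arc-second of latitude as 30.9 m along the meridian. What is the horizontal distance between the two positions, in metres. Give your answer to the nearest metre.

438 m

Δφ = 35.6331° − 35.6292° = +0.0039°; Δλ = -98.3113° − -98.3106° = -0.0007°.
1° of latitude = 3600 × 30.90 = 111240 m.
ΔN = Δφ × 111240 = 433.8 m; ΔE = Δλ × 111240 × cos(35.6292°) = -0.0007 × 111240 × 0.812804 = -63.3 m.
Distance = √(ΔE² + ΔN²) = √((-63.3)² + 433.8²) = 438.4 m.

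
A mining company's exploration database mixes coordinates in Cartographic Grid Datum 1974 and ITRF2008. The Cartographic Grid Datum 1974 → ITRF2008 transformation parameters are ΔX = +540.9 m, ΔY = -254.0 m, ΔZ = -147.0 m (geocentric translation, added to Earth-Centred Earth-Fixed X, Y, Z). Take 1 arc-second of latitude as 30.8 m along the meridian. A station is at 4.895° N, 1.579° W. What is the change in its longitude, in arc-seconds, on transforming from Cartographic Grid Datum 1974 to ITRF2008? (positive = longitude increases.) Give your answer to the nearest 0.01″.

Δλ = -7.79″

sin φ = 0.085330, cos φ = 0.996353, sin λ = -0.027555, cos λ = 0.999620.
East component: ΔE = −sin λ·ΔX + cos λ·ΔY = −(-0.027555)(540.9) + (0.999620)(-254.0) = -239.00 m.
1° of latitude spans 3600 × 30.80 = 110880 m; at latitude φ, 1° of longitude spans that × cos φ = 110475.6 m, so Δλ = -239.00 / 110475.6 × 3600 = -7.788″.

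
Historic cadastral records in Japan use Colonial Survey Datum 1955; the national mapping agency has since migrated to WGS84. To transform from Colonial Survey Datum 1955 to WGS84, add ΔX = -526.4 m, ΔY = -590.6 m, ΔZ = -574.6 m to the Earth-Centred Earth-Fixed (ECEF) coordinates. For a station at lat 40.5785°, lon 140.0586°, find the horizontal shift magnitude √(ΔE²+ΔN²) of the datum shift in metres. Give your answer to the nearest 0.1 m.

At φ = 40.5785°, λ = 140.0586°: sin φ = 0.650489, cos φ = 0.759515, sin λ = 0.642004, cos λ = -0.766701.
ΔE = −sin λ·ΔX + cos λ·ΔY = −(0.642004)·(-526.4) + (-0.766701)·(-590.6) = 790.76 m.
ΔN = −sin φ cos λ·ΔX − sin φ sin λ·ΔY + cos φ·ΔZ = −(0.650489)(-0.766701)(-526.4) − (0.650489)(0.642004)(-590.6) + (0.759515)(-574.6) = -452.31 m.
Horizontal magnitude = √(ΔE² + ΔN²) = √(790.76² + (-452.31)²) = 910.98 m.

911.0 m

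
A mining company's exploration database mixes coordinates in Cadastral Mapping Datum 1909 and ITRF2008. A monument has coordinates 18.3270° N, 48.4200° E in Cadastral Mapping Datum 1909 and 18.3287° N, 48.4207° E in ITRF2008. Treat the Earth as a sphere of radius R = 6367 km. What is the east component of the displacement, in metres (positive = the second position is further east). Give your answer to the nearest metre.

ΔE = 74 m

Δφ = 18.3287° − 18.3270° = +0.0017°; Δλ = 48.4207° − 48.4200° = +0.0007°.
1° along a meridian = πR/180 = 111125 m.
ΔN = Δφ × 111125 = 188.9 m; ΔE = Δλ × 111125 × cos(18.3270°) = +0.0007 × 111125 × 0.949277 = 73.8 m.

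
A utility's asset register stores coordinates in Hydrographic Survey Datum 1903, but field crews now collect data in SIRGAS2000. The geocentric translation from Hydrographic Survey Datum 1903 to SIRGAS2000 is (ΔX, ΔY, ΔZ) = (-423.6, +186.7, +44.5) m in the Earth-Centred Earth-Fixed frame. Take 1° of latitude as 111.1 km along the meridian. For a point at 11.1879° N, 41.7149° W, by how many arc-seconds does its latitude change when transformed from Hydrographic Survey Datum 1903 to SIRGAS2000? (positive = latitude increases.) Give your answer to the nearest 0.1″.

Δφ = 4.2″

sin φ = 0.194027, cos φ = 0.980996, sin λ = -0.665424, cos λ = 0.746465.
North component: ΔN = −sin φ cos λ·ΔX − sin φ sin λ·ΔY + cos φ·ΔZ = −(0.194027)(0.746465)(-423.6) − (0.194027)(-0.665424)(186.7) + (0.980996)(44.5) = 129.11 m.
1° of latitude spans 111100 m, so Δφ = 129.11 / 111100 × 3600 = 4.184″.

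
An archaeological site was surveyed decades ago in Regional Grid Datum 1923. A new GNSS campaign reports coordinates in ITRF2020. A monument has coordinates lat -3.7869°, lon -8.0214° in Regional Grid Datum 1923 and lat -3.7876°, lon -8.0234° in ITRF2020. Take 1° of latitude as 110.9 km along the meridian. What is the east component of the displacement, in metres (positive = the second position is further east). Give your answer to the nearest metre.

Δφ = -3.7876° − -3.7869° = -0.0007°; Δλ = -8.0234° − -8.0214° = -0.0020°.
ΔN = Δφ × 110900 = -77.6 m; ΔE = Δλ × 110900 × cos(-3.7869°) = -0.0020 × 110900 × 0.997817 = -221.3 m.

ΔE = -221 m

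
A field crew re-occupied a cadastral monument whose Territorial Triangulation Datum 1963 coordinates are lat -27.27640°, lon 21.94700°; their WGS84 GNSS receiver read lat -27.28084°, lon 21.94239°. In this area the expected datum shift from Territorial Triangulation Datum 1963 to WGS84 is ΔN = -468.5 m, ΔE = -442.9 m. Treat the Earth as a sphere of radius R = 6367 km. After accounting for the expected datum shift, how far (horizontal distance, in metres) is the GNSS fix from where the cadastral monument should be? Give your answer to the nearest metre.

28 m

Observed coordinate differences: Δφ = -0.00444°, Δλ = -0.00461°.
Converting to metres (1° lat = 111125 m, cos φ = 0.888806): observed ΔN = -493.4 m, observed ΔE = -455.3 m.
Subtracting the expected shift leaves a residual of -493.4 − (-468.5) = -24.9 m north and -455.3 − (-442.9) = -12.4 m east.
Residual distance = √((-24.9)² + (-12.4)²) = 27.8 m.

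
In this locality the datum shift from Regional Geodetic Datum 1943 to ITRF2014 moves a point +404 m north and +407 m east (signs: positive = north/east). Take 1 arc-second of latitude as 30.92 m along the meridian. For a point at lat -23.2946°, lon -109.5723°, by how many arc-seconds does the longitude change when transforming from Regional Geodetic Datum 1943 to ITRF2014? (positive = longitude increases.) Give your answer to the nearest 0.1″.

Δλ = 14.3″

At latitude -23.2946°, cos φ = 0.918484.
1″ of longitude at this latitude = 30.92 × cos φ = 28.3995 m, so Δλ = 407.0 / 28.3995 = 14.331″.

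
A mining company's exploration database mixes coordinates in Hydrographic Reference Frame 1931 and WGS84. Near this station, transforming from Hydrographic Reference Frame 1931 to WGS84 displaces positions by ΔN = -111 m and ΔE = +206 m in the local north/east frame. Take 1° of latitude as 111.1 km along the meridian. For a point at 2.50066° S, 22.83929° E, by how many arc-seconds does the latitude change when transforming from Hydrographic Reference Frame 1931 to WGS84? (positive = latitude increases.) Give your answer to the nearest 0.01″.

Δφ = -3.60″

1° of latitude = 111.1 km, so Δφ = -111.0 / 111100 = -0.0009991° = -3.597″.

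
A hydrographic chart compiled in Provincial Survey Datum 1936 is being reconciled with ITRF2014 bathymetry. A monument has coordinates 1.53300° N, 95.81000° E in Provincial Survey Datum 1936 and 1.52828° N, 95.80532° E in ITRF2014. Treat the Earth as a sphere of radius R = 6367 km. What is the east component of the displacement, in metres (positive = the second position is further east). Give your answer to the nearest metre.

ΔE = -520 m

Δφ = 1.52828° − 1.53300° = -0.00472°; Δλ = 95.80532° − 95.81000° = -0.00468°.
1° along a meridian = πR/180 = 111125 m.
ΔN = Δφ × 111125 = -524.5 m; ΔE = Δλ × 111125 × cos(1.53300°) = -0.00468 × 111125 × 0.999642 = -519.9 m.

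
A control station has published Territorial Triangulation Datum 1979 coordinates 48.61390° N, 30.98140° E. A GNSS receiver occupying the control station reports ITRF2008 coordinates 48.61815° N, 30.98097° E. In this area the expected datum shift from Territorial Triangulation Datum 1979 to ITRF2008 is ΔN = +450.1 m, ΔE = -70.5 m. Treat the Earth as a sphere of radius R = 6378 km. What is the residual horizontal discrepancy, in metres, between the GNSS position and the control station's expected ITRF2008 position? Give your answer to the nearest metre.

Observed coordinate differences: Δφ = +0.00425°, Δλ = -0.00043°.
Converting to metres (1° lat = 111317 m, cos φ = 0.661130): observed ΔN = 473.1 m, observed ΔE = -31.6 m.
Subtracting the expected shift leaves a residual of 473.1 − (450.1) = 23.0 m north and -31.6 − (-70.5) = 38.9 m east.
Residual distance = √(23.0² + 38.9²) = 45.2 m.

45 m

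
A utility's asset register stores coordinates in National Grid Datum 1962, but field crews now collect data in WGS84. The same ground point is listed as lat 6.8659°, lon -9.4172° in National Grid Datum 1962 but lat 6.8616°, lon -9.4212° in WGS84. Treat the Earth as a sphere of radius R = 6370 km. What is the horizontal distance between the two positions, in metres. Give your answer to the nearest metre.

Δφ = 6.8616° − 6.8659° = -0.0043°; Δλ = -9.4212° − -9.4172° = -0.0040°.
1° along a meridian = πR/180 = 111177 m.
ΔN = Δφ × 111177 = -478.1 m; ΔE = Δλ × 111177 × cos(6.8659°) = -0.0040 × 111177 × 0.992829 = -441.5 m.
Distance = √(ΔE² + ΔN²) = √((-441.5)² + (-478.1)²) = 650.8 m.

651 m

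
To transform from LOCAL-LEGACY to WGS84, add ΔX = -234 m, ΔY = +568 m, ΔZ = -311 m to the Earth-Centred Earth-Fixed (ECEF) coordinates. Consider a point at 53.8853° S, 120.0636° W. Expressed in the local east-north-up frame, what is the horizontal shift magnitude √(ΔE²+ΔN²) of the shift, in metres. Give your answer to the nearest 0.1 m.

At φ = -53.8853°, λ = -120.0636°: sin φ = -0.807839, cos φ = 0.589404, sin λ = -0.865470, cos λ = -0.500961.
ΔE = −sin λ·ΔX + cos λ·ΔY = −(-0.865470)·(-234) + (-0.500961)·(568) = -487.07 m.
ΔN = −sin φ cos λ·ΔX − sin φ sin λ·ΔY + cos φ·ΔZ = −(-0.807839)(-0.500961)(-234) − (-0.807839)(-0.865470)(568) + (0.589404)(-311) = -485.73 m.
Horizontal magnitude = √(ΔE² + ΔN²) = √((-487.07)² + (-485.73)²) = 687.87 m.

687.9 m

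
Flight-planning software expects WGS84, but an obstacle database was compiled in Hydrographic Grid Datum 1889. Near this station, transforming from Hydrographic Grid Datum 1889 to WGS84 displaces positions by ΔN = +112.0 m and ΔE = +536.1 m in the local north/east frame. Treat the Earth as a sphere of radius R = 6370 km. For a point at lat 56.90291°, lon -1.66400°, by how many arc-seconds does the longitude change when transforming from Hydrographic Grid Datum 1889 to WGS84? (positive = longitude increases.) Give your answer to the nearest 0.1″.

At latitude 56.90291°, cos φ = 0.546059.
One radian of longitude at latitude φ spans R cos φ, so Δλ = ΔE / (R cos φ) = 536.1 / (6370000 × 0.546059) = 1.5412e-04 rad = 31.790″.

Δλ = 31.8″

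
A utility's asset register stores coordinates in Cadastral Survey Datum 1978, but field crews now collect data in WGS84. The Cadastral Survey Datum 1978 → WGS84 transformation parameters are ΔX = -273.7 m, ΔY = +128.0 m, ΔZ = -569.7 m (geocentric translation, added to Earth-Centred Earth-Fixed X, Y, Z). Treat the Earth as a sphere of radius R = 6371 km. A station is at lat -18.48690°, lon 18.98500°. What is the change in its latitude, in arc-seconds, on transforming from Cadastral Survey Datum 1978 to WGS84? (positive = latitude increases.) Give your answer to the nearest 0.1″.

Δφ = -19.7″

sin φ = -0.317088, cos φ = 0.948396, sin λ = 0.325321, cos λ = 0.945604.
North component: ΔN = −sin φ cos λ·ΔX − sin φ sin λ·ΔY + cos φ·ΔZ = −(-0.317088)(0.945604)(-273.7) − (-0.317088)(0.325321)(128.0) + (0.948396)(-569.7) = -609.16 m.
1° of latitude spans πR/180 = 111195 m, so Δφ = -609.16 / 111195 × 3600 = -19.722″.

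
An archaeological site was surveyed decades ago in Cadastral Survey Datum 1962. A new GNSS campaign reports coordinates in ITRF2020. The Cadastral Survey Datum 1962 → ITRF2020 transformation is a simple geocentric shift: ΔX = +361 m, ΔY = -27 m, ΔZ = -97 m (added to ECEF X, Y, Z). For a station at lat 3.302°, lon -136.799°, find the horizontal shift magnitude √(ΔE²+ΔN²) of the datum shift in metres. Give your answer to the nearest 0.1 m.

279.3 m

At φ = 3.302°, λ = -136.799°: sin φ = 0.057599, cos φ = 0.998340, sin λ = -0.684560, cos λ = -0.728957.
ΔE = −sin λ·ΔX + cos λ·ΔY = −(-0.684560)·(361) + (-0.728957)·(-27) = 266.81 m.
ΔN = −sin φ cos λ·ΔX − sin φ sin λ·ΔY + cos φ·ΔZ = −(0.057599)(-0.728957)(361) − (0.057599)(-0.684560)(-27) + (0.998340)(-97) = -82.75 m.
Horizontal magnitude = √(ΔE² + ΔN²) = √(266.81² + (-82.75)²) = 279.34 m.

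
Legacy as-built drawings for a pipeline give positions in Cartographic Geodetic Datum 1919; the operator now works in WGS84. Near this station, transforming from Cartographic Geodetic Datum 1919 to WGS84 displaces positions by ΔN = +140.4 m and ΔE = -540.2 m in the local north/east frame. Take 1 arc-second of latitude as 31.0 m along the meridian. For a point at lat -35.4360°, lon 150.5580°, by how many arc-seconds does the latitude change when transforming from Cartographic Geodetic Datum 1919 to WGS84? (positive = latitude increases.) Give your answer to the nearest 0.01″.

Δφ = 4.53″

1″ of latitude = 31.00 m, so Δφ = 140.4 / 31.00 = 4.529″.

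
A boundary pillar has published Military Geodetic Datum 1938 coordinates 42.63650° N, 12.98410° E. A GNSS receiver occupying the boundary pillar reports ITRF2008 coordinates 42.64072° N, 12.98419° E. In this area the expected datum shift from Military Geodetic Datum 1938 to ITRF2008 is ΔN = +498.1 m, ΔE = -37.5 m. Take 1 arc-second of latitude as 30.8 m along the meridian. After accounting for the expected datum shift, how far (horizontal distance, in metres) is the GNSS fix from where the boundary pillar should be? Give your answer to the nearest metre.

54 m

Observed coordinate differences: Δφ = +0.00422°, Δλ = +0.00009°.
Converting to metres (1° lat = 110880 m, cos φ = 0.735666): observed ΔN = 467.9 m, observed ΔE = 7.3 m.
Subtracting the expected shift leaves a residual of 467.9 − (498.1) = -30.2 m north and 7.3 − (-37.5) = 44.8 m east.
Residual distance = √((-30.2)² + 44.8²) = 54.1 m.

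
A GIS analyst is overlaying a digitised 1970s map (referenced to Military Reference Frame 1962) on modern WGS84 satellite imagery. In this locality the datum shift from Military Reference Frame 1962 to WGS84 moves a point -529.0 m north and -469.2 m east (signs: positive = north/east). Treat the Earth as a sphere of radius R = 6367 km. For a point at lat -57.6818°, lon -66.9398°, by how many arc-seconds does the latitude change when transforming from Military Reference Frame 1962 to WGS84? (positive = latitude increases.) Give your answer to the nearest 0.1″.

Δφ = -17.1″

On a sphere of radius R, 1 rad of latitude = R, so Δφ = ΔN / R = -529.0 / 6367000 = -8.3085e-05 rad = -17.137″.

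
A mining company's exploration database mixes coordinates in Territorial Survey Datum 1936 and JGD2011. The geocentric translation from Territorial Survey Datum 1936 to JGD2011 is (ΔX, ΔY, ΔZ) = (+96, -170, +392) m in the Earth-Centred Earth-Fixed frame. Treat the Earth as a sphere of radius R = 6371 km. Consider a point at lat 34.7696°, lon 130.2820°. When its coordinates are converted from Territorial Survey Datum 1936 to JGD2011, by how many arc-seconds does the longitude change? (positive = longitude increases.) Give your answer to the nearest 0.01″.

Δλ = 1.45″

sin φ = 0.570278, cos φ = 0.821452, sin λ = 0.762871, cos λ = -0.646550.
East component: ΔE = −sin λ·ΔX + cos λ·ΔY = −(0.762871)(96) + (-0.646550)(-170) = 36.68 m.
1° of latitude spans πR/180 = 111195 m; at latitude φ, 1° of longitude spans that × cos φ = 91341.3 m, so Δλ = 36.68 / 91341.3 × 3600 = 1.446″.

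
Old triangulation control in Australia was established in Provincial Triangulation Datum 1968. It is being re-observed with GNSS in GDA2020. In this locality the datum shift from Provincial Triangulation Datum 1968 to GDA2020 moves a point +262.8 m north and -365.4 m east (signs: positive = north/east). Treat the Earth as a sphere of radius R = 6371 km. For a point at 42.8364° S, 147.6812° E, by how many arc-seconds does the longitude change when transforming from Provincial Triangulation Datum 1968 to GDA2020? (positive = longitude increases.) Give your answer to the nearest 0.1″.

Δλ = -16.1″

At latitude -42.8364°, cos φ = 0.733298.
One radian of longitude at latitude φ spans R cos φ, so Δλ = ΔE / (R cos φ) = -365.4 / (6371000 × 0.733298) = -7.8213e-05 rad = -16.133″.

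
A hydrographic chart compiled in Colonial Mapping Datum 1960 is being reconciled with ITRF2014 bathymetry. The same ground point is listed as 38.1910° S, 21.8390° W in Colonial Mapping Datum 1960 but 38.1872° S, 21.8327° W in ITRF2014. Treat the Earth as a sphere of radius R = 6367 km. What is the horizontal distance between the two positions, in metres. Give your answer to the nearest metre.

694 m

Δφ = -38.1872° − -38.1910° = +0.0038°; Δλ = -21.8327° − -21.8390° = +0.0063°.
1° along a meridian = πR/180 = 111125 m.
ΔN = Δφ × 111125 = 422.3 m; ΔE = Δλ × 111125 × cos(-38.1910°) = +0.0063 × 111125 × 0.785954 = 550.2 m.
Distance = √(ΔE² + ΔN²) = √(550.2² + 422.3²) = 693.6 m.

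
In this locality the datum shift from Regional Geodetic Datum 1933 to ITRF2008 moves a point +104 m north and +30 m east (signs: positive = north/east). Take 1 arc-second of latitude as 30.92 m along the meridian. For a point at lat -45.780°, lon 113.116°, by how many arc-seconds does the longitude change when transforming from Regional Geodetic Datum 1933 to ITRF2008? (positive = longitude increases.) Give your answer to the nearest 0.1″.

At latitude -45.780°, cos φ = 0.697415.
1″ of longitude at this latitude = 30.92 × cos φ = 21.5641 m, so Δλ = 30.0 / 21.5641 = 1.391″.

Δλ = 1.4″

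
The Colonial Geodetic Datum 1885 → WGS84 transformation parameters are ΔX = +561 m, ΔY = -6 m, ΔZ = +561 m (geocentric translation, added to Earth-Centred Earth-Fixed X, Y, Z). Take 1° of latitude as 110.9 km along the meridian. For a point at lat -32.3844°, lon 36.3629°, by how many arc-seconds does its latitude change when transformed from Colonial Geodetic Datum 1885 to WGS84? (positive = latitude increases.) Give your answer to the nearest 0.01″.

sin φ = -0.535597, cos φ = 0.844474, sin λ = 0.592898, cos λ = 0.805278.
North component: ΔN = −sin φ cos λ·ΔX − sin φ sin λ·ΔY + cos φ·ΔZ = −(-0.535597)(0.805278)(561) − (-0.535597)(0.592898)(-6) + (0.844474)(561) = 713.81 m.
1° of latitude spans 110900 m, so Δφ = 713.81 / 110900 × 3600 = 23.171″.

Δφ = 23.17″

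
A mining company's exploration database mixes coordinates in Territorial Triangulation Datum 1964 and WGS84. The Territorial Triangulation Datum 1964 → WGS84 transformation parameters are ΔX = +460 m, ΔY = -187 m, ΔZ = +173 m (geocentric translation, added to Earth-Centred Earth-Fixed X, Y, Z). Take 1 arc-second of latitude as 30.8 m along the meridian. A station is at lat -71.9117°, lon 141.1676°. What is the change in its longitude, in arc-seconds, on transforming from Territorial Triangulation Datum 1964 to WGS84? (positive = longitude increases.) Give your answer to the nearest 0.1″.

sin φ = -0.950579, cos φ = 0.310482, sin λ = 0.627044, cos λ = -0.778984.
East component: ΔE = −sin λ·ΔX + cos λ·ΔY = −(0.627044)(460) + (-0.778984)(-187) = -142.77 m.
1° of latitude spans 3600 × 30.80 = 110880 m; at latitude φ, 1° of longitude spans that × cos φ = 34426.3 m, so Δλ = -142.77 / 34426.3 × 3600 = -14.930″.

Δλ = -14.9″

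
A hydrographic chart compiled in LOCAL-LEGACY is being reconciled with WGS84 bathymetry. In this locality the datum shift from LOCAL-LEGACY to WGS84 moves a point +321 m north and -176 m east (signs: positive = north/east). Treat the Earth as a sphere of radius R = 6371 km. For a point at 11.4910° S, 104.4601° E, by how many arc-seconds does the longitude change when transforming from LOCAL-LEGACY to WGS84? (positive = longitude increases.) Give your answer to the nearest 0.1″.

At latitude -11.4910°, cos φ = 0.979956.
One radian of longitude at latitude φ spans R cos φ, so Δλ = ΔE / (R cos φ) = -176.0 / (6371000 × 0.979956) = -2.8190e-05 rad = -5.815″.

Δλ = -5.8″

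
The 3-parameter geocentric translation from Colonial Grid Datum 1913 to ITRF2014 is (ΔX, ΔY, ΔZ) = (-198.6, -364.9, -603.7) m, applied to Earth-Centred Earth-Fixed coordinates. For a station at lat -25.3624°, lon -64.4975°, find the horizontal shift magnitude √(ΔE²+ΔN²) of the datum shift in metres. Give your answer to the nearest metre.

At φ = -25.3624°, λ = -64.4975°: sin φ = -0.428342, cos φ = 0.903617, sin λ = -0.902566, cos λ = 0.430550.
ΔE = −sin λ·ΔX + cos λ·ΔY = −(-0.902566)·(-198.6) + (0.430550)·(-364.9) = -336.36 m.
ΔN = −sin φ cos λ·ΔX − sin φ sin λ·ΔY + cos φ·ΔZ = −(-0.428342)(0.430550)(-198.6) − (-0.428342)(-0.902566)(-364.9) + (0.903617)(-603.7) = -441.07 m.
Horizontal magnitude = √(ΔE² + ΔN²) = √((-336.36)² + (-441.07)²) = 554.69 m.

555 m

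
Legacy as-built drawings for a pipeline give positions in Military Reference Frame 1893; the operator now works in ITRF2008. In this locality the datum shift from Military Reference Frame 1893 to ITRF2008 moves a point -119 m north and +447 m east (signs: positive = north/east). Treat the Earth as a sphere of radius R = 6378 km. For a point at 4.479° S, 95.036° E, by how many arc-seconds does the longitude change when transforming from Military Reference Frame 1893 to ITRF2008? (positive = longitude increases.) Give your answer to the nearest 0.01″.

At latitude -4.479°, cos φ = 0.996946.
One radian of longitude at latitude φ spans R cos φ, so Δλ = ΔE / (R cos φ) = 447.0 / (6378000 × 0.996946) = 7.0299e-05 rad = 14.500″.

Δλ = 14.50″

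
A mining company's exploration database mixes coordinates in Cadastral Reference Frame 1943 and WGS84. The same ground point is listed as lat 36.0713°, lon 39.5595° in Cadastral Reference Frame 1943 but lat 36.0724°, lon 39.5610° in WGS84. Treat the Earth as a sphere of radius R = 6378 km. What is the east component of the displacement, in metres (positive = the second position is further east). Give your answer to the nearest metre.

ΔE = 135 m

Δφ = 36.0724° − 36.0713° = +0.0011°; Δλ = 39.5610° − 39.5595° = +0.0015°.
1° along a meridian = πR/180 = 111317 m.
ΔN = Δφ × 111317 = 122.4 m; ΔE = Δλ × 111317 × cos(36.0713°) = +0.0015 × 111317 × 0.808285 = 135.0 m.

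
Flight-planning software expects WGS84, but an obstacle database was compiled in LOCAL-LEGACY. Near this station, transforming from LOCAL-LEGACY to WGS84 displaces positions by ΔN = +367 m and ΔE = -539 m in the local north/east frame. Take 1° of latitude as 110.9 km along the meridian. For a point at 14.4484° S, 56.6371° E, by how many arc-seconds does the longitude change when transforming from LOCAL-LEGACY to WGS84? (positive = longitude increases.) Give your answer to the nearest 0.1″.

At latitude -14.4484°, cos φ = 0.968373.
1° of longitude at this latitude = 110.9 × cos φ = 107.39 km, so Δλ = -539.0 / 107392.5 = -0.0050190° = -18.068″.

Δλ = -18.1″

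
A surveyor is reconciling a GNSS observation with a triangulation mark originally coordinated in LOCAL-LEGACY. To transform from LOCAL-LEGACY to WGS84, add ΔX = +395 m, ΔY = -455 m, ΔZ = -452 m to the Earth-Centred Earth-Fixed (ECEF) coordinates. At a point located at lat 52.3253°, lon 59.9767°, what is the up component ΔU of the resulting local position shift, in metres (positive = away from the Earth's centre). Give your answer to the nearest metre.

ΔU = -478 m

The local up (radial) axis is (cos φ cos λ, cos φ sin λ, sin φ), giving ΔU = 120.793 − 240.773 − 357.755 = -477.74 m.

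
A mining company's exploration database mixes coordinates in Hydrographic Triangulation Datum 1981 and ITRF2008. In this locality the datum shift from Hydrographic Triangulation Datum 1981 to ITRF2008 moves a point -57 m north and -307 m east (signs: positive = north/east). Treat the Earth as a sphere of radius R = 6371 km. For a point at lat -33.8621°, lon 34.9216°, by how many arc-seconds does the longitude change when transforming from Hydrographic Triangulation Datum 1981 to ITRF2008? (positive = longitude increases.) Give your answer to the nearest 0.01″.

Δλ = -11.97″

At latitude -33.8621°, cos φ = 0.830381.
One radian of longitude at latitude φ spans R cos φ, so Δλ = ΔE / (R cos φ) = -307.0 / (6371000 × 0.830381) = -5.8030e-05 rad = -11.970″.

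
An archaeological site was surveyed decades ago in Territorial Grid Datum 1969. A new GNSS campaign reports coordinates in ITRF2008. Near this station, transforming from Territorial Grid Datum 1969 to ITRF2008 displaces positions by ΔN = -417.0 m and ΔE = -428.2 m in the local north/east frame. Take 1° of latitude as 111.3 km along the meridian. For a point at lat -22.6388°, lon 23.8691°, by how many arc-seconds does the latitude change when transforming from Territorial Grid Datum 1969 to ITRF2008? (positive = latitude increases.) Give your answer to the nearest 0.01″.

Δφ = -13.49″

1° of latitude = 111.3 km, so Δφ = -417.0 / 111300 = -0.0037466° = -13.488″.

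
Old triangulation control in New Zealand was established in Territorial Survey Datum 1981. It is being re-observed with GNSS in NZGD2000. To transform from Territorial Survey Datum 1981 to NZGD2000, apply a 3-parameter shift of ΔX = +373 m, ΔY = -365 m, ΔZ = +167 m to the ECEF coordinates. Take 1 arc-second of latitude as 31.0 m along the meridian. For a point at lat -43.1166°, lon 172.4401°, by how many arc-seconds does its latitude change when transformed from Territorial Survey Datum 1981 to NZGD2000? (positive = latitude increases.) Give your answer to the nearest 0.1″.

sin φ = -0.683485, cos φ = 0.729964, sin λ = 0.131563, cos λ = -0.991308.
North component: ΔN = −sin φ cos λ·ΔX − sin φ sin λ·ΔY + cos φ·ΔZ = −(-0.683485)(-0.991308)(373) − (-0.683485)(0.131563)(-365) + (0.729964)(167) = -163.64 m.
1° of latitude spans 3600 × 31.00 = 111600 m, so Δφ = -163.64 / 111600 × 3600 = -5.279″.

Δφ = -5.3″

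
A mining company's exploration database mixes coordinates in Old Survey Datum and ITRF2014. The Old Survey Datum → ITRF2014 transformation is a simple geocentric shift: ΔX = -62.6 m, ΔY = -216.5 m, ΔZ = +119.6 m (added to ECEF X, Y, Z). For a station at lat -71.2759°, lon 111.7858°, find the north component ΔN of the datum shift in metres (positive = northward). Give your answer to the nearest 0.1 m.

At φ = -71.2759°, λ = 111.7858°: sin φ = -0.947075, cos φ = 0.321011, sin λ = 0.928578, cos λ = -0.371138.
ΔN = −sin φ cos λ·ΔX − sin φ sin λ·ΔY + cos φ·ΔZ = −(-0.947075)(-0.371138)(-62.6) − (-0.947075)(0.928578)(-216.5) + (0.321011)(119.6) = -130.00 m.

ΔN = -130.0 m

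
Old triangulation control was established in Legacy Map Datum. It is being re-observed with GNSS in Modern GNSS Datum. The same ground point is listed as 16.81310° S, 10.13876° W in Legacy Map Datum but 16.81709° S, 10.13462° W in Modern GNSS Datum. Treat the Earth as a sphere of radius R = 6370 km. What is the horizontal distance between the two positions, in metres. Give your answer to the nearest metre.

625 m

Δφ = -16.81709° − -16.81310° = -0.00399°; Δλ = -10.13462° − -10.13876° = +0.00414°.
1° along a meridian = πR/180 = 111177 m.
ΔN = Δφ × 111177 = -443.6 m; ΔE = Δλ × 111177 × cos(-16.81310°) = +0.00414 × 111177 × 0.957253 = 440.6 m.
Distance = √(ΔE² + ΔN²) = √(440.6² + (-443.6)²) = 625.2 m.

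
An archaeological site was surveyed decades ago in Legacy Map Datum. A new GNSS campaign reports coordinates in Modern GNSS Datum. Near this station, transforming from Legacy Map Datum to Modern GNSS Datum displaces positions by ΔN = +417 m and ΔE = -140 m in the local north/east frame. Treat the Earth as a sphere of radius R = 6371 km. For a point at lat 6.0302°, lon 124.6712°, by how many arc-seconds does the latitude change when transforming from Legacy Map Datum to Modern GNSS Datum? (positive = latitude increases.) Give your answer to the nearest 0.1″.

On a sphere of radius R, 1 rad of latitude = R, so Δφ = ΔN / R = 417.0 / 6371000 = 6.5453e-05 rad = 13.501″.

Δφ = 13.5″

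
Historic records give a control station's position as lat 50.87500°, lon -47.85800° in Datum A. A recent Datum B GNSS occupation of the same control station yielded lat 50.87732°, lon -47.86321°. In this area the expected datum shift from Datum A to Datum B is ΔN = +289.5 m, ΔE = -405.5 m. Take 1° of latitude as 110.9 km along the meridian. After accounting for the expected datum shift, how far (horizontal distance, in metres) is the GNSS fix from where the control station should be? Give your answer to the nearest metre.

Observed coordinate differences: Δφ = +0.00232°, Δλ = -0.00521°.
Converting to metres (1° lat = 110900 m, cos φ = 0.631014): observed ΔN = 257.3 m, observed ΔE = -364.6 m.
Subtracting the expected shift leaves a residual of 257.3 − (289.5) = -32.2 m north and -364.6 − (-405.5) = 40.9 m east.
Residual distance = √((-32.2)² + 40.9²) = 52.1 m.

52 m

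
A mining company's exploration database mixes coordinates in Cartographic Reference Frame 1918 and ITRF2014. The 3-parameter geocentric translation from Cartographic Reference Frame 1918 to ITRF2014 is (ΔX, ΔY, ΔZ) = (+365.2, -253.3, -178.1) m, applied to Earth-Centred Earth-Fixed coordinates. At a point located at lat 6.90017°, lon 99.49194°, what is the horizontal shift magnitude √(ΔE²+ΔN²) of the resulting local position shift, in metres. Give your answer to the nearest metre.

348 m

At φ = 6.90017°, λ = 99.49194°: sin φ = 0.120140, cos φ = 0.992757, sin λ = 0.986309, cos λ = -0.164909.
ΔE = −sin λ·ΔX + cos λ·ΔY = −(0.986309)·(365.2) + (-0.164909)·(-253.3) = -318.43 m.
ΔN = −sin φ cos λ·ΔX − sin φ sin λ·ΔY + cos φ·ΔZ = −(0.120140)(-0.164909)(365.2) − (0.120140)(0.986309)(-253.3) + (0.992757)(-178.1) = -139.56 m.
Horizontal magnitude = √(ΔE² + ΔN²) = √((-318.43)² + (-139.56)²) = 347.67 m.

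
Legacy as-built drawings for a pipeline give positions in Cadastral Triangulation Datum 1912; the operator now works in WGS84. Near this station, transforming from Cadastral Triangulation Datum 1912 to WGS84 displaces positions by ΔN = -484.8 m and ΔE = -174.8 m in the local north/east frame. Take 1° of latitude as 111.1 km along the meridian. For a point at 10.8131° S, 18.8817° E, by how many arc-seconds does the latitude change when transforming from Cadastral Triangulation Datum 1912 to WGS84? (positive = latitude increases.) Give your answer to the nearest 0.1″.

Δφ = -15.7″

1° of latitude = 111.1 km, so Δφ = -484.8 / 111100 = -0.0043636° = -15.709″.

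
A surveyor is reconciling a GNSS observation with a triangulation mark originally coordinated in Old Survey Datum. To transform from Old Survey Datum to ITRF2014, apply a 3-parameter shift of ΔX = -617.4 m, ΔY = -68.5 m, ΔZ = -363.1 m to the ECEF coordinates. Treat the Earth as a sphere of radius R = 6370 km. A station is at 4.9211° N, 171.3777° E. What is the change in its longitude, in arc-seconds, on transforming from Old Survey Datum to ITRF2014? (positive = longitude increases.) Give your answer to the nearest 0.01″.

sin φ = 0.085784, cos φ = 0.996314, sin λ = 0.149920, cos λ = -0.988698.
East component: ΔE = −sin λ·ΔX + cos λ·ΔY = −(0.149920)(-617.4) + (-0.988698)(-68.5) = 160.29 m.
1° of latitude spans πR/180 = 111177 m; at latitude φ, 1° of longitude spans that × cos φ = 110767.6 m, so Δλ = 160.29 / 110767.6 × 3600 = 5.209″.

Δλ = 5.21″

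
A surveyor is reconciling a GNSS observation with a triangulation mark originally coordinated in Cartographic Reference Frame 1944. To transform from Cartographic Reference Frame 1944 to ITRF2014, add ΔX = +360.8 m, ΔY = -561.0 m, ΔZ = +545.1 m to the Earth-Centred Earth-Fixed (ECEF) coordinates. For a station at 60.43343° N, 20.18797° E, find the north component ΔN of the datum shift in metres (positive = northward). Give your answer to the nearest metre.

ΔN = 143 m

At φ = 60.43343°, λ = 20.18797°: sin φ = 0.869783, cos φ = 0.493434, sin λ = 0.345101, cos λ = 0.938566.
ΔN = −sin φ cos λ·ΔX − sin φ sin λ·ΔY + cos φ·ΔZ = −(0.869783)(0.938566)(360.8) − (0.869783)(0.345101)(-561.0) + (0.493434)(545.1) = 142.82 m.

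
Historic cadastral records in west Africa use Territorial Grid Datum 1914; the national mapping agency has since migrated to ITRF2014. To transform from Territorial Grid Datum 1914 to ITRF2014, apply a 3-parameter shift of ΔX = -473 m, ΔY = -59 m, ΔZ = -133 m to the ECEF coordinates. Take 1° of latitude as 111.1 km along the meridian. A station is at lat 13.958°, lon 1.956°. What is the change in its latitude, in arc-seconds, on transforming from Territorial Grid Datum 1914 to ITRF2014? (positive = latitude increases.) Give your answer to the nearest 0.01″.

Δφ = -0.47″

sin φ = 0.241211, cos φ = 0.970473, sin λ = 0.034132, cos λ = 0.999417.
North component: ΔN = −sin φ cos λ·ΔX − sin φ sin λ·ΔY + cos φ·ΔZ = −(0.241211)(0.999417)(-473) − (0.241211)(0.034132)(-59) + (0.970473)(-133) = -14.56 m.
1° of latitude spans 111100 m, so Δφ = -14.56 / 111100 × 3600 = -0.472″.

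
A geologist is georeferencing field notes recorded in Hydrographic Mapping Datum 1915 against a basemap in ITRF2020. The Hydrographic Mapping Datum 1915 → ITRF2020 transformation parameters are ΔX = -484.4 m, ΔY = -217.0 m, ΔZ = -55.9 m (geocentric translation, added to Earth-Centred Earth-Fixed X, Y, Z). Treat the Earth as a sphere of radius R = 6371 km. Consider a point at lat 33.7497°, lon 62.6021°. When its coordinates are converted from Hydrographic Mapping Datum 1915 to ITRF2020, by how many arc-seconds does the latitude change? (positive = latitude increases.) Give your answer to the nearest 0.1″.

sin φ = 0.555566, cos φ = 0.831473, sin λ = 0.887832, cos λ = 0.460167.
North component: ΔN = −sin φ cos λ·ΔX − sin φ sin λ·ΔY + cos φ·ΔZ = −(0.555566)(0.460167)(-484.4) − (0.555566)(0.887832)(-217.0) + (0.831473)(-55.9) = 184.39 m.
1° of latitude spans πR/180 = 111195 m, so Δφ = 184.39 / 111195 × 3600 = 5.970″.

Δφ = 6.0″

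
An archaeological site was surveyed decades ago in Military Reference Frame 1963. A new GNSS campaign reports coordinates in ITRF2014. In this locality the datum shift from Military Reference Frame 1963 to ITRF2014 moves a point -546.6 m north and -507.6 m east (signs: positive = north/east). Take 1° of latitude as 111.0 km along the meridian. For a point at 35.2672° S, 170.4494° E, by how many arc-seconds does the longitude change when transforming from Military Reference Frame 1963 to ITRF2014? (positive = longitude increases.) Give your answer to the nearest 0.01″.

At latitude -35.2672°, cos φ = 0.816468.
1° of longitude at this latitude = 111.0 × cos φ = 90.63 km, so Δλ = -507.6 / 90628.0 = -0.0056009° = -20.163″.

Δλ = -20.16″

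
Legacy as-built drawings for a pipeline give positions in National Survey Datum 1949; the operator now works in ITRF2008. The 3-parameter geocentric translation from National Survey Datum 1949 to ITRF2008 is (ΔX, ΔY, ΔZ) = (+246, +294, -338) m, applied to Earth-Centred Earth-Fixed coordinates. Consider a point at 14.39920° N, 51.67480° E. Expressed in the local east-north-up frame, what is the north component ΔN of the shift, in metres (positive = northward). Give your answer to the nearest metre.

ΔN = -423 m

At φ = 14.39920°, λ = 51.67480°: sin φ = 0.248676, cos φ = 0.968587, sin λ = 0.784504, cos λ = 0.620124.
ΔN = −sin φ cos λ·ΔX − sin φ sin λ·ΔY + cos φ·ΔZ = −(0.248676)(0.620124)(246) − (0.248676)(0.784504)(294) + (0.968587)(-338) = -422.67 m.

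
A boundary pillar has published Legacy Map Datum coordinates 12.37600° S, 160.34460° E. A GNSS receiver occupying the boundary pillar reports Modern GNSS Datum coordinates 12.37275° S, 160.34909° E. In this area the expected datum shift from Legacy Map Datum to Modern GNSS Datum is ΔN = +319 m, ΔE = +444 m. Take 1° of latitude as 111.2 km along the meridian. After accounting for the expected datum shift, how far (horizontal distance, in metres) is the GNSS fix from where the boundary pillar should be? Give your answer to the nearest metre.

Observed coordinate differences: Δφ = +0.00325°, Δλ = +0.00449°.
Converting to metres (1° lat = 111200 m, cos φ = 0.976762): observed ΔN = 361.4 m, observed ΔE = 487.7 m.
Subtracting the expected shift leaves a residual of 361.4 − (319) = 42.4 m north and 487.7 − (444) = 43.7 m east.
Residual distance = √(42.4² + 43.7²) = 60.9 m.

61 m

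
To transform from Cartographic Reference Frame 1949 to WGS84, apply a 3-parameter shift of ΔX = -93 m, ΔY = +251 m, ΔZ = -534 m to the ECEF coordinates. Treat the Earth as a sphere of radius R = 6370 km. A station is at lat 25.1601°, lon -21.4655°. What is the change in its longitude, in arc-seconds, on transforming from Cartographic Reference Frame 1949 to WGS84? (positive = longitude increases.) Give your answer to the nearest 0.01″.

sin φ = 0.425149, cos φ = 0.905123, sin λ = -0.365941, cos λ = 0.930638.
East component: ΔE = −sin λ·ΔX + cos λ·ΔY = −(-0.365941)(-93) + (0.930638)(251) = 199.56 m.
1° of latitude spans πR/180 = 111177 m; at latitude φ, 1° of longitude spans that × cos φ = 100629.3 m, so Δλ = 199.56 / 100629.3 × 3600 = 7.139″.

Δλ = 7.14″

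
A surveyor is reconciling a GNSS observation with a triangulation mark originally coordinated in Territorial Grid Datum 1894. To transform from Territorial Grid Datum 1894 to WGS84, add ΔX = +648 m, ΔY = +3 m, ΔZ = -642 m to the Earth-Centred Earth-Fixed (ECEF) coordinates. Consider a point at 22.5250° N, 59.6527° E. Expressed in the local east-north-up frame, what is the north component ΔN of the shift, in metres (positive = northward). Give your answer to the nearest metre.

ΔN = -719 m

At φ = 22.5250°, λ = 59.6527°: sin φ = 0.383087, cos φ = 0.923712, sin λ = 0.862979, cos λ = 0.505240.
ΔN = −sin φ cos λ·ΔX − sin φ sin λ·ΔY + cos φ·ΔZ = −(0.383087)(0.505240)(648) − (0.383087)(0.862979)(3) + (0.923712)(-642) = -719.44 m.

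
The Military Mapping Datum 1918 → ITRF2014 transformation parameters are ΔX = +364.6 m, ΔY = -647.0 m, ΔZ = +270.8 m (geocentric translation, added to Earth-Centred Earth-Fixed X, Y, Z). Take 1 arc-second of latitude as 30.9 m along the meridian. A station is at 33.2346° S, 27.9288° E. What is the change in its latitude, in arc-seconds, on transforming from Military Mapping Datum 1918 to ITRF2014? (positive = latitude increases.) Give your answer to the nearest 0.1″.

Δφ = 7.7″

sin φ = -0.548068, cos φ = 0.836433, sin λ = 0.468374, cos λ = 0.883530.
North component: ΔN = −sin φ cos λ·ΔX − sin φ sin λ·ΔY + cos φ·ΔZ = −(-0.548068)(0.883530)(364.6) − (-0.548068)(0.468374)(-647.0) + (0.836433)(270.8) = 236.97 m.
1° of latitude spans 3600 × 30.90 = 111240 m, so Δφ = 236.97 / 111240 × 3600 = 7.669″.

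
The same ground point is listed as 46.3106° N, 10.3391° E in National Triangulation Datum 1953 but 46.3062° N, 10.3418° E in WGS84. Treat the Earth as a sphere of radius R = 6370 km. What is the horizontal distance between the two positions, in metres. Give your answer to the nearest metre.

531 m

Δφ = 46.3062° − 46.3106° = -0.0044°; Δλ = 10.3418° − 10.3391° = +0.0027°.
1° along a meridian = πR/180 = 111177 m.
ΔN = Δφ × 111177 = -489.2 m; ΔE = Δλ × 111177 × cos(46.3106°) = +0.0027 × 111177 × 0.690749 = 207.3 m.
Distance = √(ΔE² + ΔN²) = √(207.3² + (-489.2)²) = 531.3 m.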